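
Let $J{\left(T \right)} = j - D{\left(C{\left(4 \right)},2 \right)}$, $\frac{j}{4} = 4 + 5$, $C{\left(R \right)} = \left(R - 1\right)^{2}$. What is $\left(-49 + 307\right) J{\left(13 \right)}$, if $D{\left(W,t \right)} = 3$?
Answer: $8514$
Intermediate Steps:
$C{\left(R \right)} = \left(-1 + R\right)^{2}$
$j = 36$ ($j = 4 \left(4 + 5\right) = 4 \cdot 9 = 36$)
$J{\left(T \right)} = 33$ ($J{\left(T \right)} = 36 - 3 = 33$)
$\left(-49 + 307\right) J{\left(13 \right)} = \left(-49 + 307\right) 33 = 258 \cdot 33 = 8514$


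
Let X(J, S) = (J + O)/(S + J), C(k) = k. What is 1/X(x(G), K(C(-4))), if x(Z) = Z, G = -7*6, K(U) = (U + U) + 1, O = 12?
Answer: 49/30 ≈ 1.6333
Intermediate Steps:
K(U) = 1 + 2*U (K(U) = 2*U + 1 = 1 + 2*U)
G = -42
X(J, S) = (12 + J)/(J + S) (X(J, S) = (J + 12)/(S + J) = (12 + J)/(J + S))
1/X(x(G), K(C(-4))) = 1/((12 - 42)/(-42 + (1 + 2*(-4)))) = 1/(-30/(-42 + (1 - 8))) = 1/(-30/(-42 - 7)) = 1/(-30/(-49)) = 1/(-1/49*(-30)) = 1/(30/49) = 49/30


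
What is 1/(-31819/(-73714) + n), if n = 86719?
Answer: 73714/6392436185 ≈ 1.1531e-5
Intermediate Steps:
1/(-31819/(-73714) + n) = 1/(-31819/(-73714) + 86719) = 1/(-31819*(-1/73714) + 86719) = 1/(31819/73714 + 86719) = 1/(6392436185/73714) = 73714/6392436185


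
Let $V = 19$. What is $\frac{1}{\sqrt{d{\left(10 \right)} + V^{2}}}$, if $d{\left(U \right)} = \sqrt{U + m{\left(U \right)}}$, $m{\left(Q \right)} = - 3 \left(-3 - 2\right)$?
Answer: $\frac{\sqrt{366}}{366} \approx 0.052271$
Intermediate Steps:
$m{\left(Q \right)} = 15$ ($m{\left(Q \right)} = \left(-3\right) \left(-5\right) = 15$)
$d{\left(U \right)} = \sqrt{15 + U}$ ($d{\left(U \right)} = \sqrt{U + 15} = \sqrt{15 + U}$)
$\frac{1}{\sqrt{d{\left(10 \right)} + V^{2}}} = \frac{1}{\sqrt{\sqrt{15 + 10} + 19^{2}}} = \frac{1}{\sqrt{\sqrt{25} + 361}} = \frac{1}{\sqrt{5 + 361}} = \frac{1}{\sqrt{366}} = \frac{\sqrt{366}}{366}$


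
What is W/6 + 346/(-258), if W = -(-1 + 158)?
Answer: -7097/258 ≈ -27.508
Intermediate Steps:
W = -157 (W = -1*157 = -157)
W/6 + 346/(-258) = -157/6 + 346/(-258) = -157*⅙ + 346*(-1/258) = -157/6 - 173/129 = -7097/258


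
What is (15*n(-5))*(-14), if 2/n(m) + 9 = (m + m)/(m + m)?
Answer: 105/2 ≈ 52.500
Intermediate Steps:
n(m) = -1/4 (n(m) = 2/(-9 + (m + m)/(m + m)) = 2/(-9 + (2*m)/((2*m))) = 2/(-9 + (2*m)*(1/(2*m))) = 2/(-9 + 1) = 2/(-8) = 2*(-1/8) = -1/4)
(15*n(-5))*(-14) = (15*(-1/4))*(-14) = -15/4*(-14) = 105/2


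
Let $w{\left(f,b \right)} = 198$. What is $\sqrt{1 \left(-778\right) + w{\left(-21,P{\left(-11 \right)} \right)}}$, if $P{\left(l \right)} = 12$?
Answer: $2 i \sqrt{145} \approx 24.083 i$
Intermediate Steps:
$\sqrt{1 \left(-778\right) + w{\left(-21,P{\left(-11 \right)} \right)}} = \sqrt{1 \left(-778\right) + 198} = \sqrt{-778 + 198} = \sqrt{-580} = 2 i \sqrt{145}$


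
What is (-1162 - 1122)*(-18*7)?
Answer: 287784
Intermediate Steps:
(-1162 - 1122)*(-18*7) = -2284*(-126) = 287784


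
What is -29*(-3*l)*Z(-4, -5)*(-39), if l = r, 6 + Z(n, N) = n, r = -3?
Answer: -101790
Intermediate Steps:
Z(n, N) = -6 + n
l = -3
-29*(-3*l)*Z(-4, -5)*(-39) = -29*(-3*(-3))*(-6 - 4)*(-39) = -261*(-10)*(-39) = -29*(-90)*(-39) = 2610*(-39) = -101790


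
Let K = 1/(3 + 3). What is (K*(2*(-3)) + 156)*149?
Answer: 23095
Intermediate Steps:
K = 1/6 ≈ 0.16667
(K*(2*(-3)) + 156)*149 = ((2*(-3))/6 + 156)*149 = ((1/6)*(-6) + 156)*149 = (-1 + 156)*149 = 155*149 = 23095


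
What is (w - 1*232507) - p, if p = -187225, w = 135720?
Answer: 90438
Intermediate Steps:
(w - 1*232507) - p = (135720 - 1*232507) - 1*(-187225) = (135720 - 232507) + 187225 = -96787 + 187225 = 90438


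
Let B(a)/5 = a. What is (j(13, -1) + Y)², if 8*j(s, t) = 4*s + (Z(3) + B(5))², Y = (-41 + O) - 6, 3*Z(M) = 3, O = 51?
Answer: 9025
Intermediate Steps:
B(a) = 5*a
Z(M) = 1 (Z(M) = (⅓)*3 = 1)
Y = 4 (Y = (-41 + 51) - 6 = 10 - 6 = 4)
j(s, t) = 169/2 + s/2 (j(s, t) = (4*s + (1 + 5*5)²)/8 = (4*s + (1 + 25)²)/8 = (4*s + 26²)/8 = (4*s + 676)/8 = (676 + 4*s)/8 = 169/2 + s/2)
(j(13, -1) + Y)² = ((169/2 + (½)*13) + 4)² = ((169/2 + 13/2) + 4)² = (91 + 4)² = 95² = 9025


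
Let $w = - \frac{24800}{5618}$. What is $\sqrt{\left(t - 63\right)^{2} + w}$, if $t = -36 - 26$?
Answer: $\frac{5 \sqrt{1755129}}{53} \approx 124.98$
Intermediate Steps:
$w = - \frac{12400}{2809}$ ($w = \left(-24800\right) \frac{1}{5618} = - \frac{12400}{2809} \approx -4.4144$)
$t = -62$ ($t = -36 - 26 = -62$)
$\sqrt{\left(t - 63\right)^{2} + w} = \sqrt{\left(-62 - 63\right)^{2} - \frac{12400}{2809}} = \sqrt{\left(-125\right)^{2} - \frac{12400}{2809}} = \sqrt{15625 - \frac{12400}{2809}} = \sqrt{\frac{43878225}{2809}} = \frac{5 \sqrt{1755129}}{53}$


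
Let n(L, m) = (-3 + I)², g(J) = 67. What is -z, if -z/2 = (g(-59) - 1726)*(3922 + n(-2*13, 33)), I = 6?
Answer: -13043058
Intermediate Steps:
n(L, m) = 9 (n(L, m) = (-3 + 6)² = 3² = 9)
z = 13043058 (z = -2*(67 - 1726)*(3922 + 9) = -(-3318)*3931 = -2*(-6521529) = 13043058)
-z = -1*13043058 = -13043058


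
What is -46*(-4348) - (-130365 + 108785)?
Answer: 221588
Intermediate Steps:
-46*(-4348) - (-130365 + 108785) = 200008 - 1*(-21580) = 200008 + 21580 = 221588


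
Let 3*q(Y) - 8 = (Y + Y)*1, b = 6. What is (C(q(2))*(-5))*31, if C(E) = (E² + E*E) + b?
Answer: -5890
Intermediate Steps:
q(Y) = 8/3 + 2*Y/3 (q(Y) = 8/3 + ((Y + Y)*1)/3 = 8/3 + ((2*Y)*1)/3 = 8/3 + (2*Y)/3 = 8/3 + 2*Y/3)
C(E) = 6 + 2*E² (C(E) = (E² + E*E) + 6 = (E² + E²) + 6 = 2*E² + 6 = 6 + 2*E²)
(C(q(2))*(-5))*31 = ((6 + 2*(8/3 + (⅔)*2)²)*(-5))*31 = ((6 + 2*(8/3 + 4/3)²)*(-5))*31 = ((6 + 2*4²)*(-5))*31 = ((6 + 2*16)*(-5))*31 = ((6 + 32)*(-5))*31 = (38*(-5))*31 = -190*31 = -5890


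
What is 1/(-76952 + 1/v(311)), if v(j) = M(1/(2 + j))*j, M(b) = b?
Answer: -311/23931759 ≈ -1.2995e-5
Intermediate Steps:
v(j) = j/(2 + j)
1/(-76952 + 1/v(311)) = 1/(-76952 + 1/(311/(2 + 311))) = 1/(-76952 + 1/(311/313)) = 1/(-76952 + 313/311) = 1/(-23931759/311) = -311/23931759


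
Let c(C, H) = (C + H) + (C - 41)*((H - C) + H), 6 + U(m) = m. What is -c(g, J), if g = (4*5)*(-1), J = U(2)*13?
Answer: -5052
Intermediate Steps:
U(m) = -6 + m
J = -52 (J = (-6 + 2)*13 = -4*13 = -52)
g = -20 (g = 20*(-1) = -20)
c(C, H) = C + H + (-41 + C)*(-C + 2*H) (c(C, H) = (C + H) + (-41 + C)*(-C + 2*H) = C + H + (-41 + C)*(-C + 2*H))
-c(g, J) = -(-1*(-20)² - 81*(-52) + 42*(-20) + 2*(-20)*(-52)) = -(-1*400 + 4212 - 840 + 2080) = -(-400 + 4212 - 840 + 2080) = -1*5052 = -5052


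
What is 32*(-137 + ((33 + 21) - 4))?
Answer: -2784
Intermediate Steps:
32*(-137 + ((33 + 21) - 4)) = 32*(-137 + (54 - 4)) = 32*(-137 + 50) = 32*(-87) = -2784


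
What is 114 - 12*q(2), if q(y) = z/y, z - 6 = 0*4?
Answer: 78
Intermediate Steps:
z = 6 (z = 6 + 0*4 = 6 + 0 = 6)
q(y) = 6/y
114 - 12*q(2) = 114 - 72/2 = 114 - 12*3 = 114 - 36 = 78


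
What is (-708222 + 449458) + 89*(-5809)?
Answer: -775765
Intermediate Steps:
(-708222 + 449458) + 89*(-5809) = -258764 - 517001 = -775765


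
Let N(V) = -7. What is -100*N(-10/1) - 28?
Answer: 672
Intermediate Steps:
-100*N(-10/1) - 28 = -100*(-7) - 28 = 700 - 28 = 672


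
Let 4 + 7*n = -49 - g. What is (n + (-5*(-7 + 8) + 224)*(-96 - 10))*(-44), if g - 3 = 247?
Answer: 7163244/7 ≈ 1.0233e+6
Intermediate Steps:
g = 250 (g = 3 + 247 = 250)
n = -303/7 (n = -4/7 + (-49 - 1*250)/7 = -4/7 + (-49 - 250)/7 = -4/7 + (⅐)*(-299) = -4/7 - 299/7 = -303/7 ≈ -43.286)
(n + (-5*(-7 + 8) + 224)*(-96 - 10))*(-44) = (-303/7 + (-5*(-7 + 8) + 224)*(-96 - 10))*(-44) = (-303/7 + (-5*1 + 224)*(-106))*(-44) = (-303/7 + (-5 + 224)*(-106))*(-44) = (-303/7 + 219*(-106))*(-44) = (-303/7 - 23214)*(-44) = -162801/7*(-44) = 7163244/7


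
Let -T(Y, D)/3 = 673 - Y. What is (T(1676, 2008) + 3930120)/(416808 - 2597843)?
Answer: -3933129/2181035 ≈ -1.8033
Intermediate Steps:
T(Y, D) = -2019 + 3*Y (T(Y, D) = -3*(673 - Y) = -2019 + 3*Y)
(T(1676, 2008) + 3930120)/(416808 - 2597843) = ((-2019 + 3*1676) + 3930120)/(416808 - 2597843) = ((-2019 + 5028) + 3930120)/(-2181035) = (3009 + 3930120)*(-1/2181035) = 3933129*(-1/2181035) = -3933129/2181035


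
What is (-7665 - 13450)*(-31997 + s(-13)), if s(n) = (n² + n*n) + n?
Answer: 668754280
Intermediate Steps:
s(n) = n + 2*n² (s(n) = (n² + n²) + n = 2*n² + n = n + 2*n²)
(-7665 - 13450)*(-31997 + s(-13)) = (-7665 - 13450)*(-31997 - 13*(1 + 2*(-13))) = -21115*(-31997 - 13*(1 - 26)) = -21115*(-31997 - 13*(-25)) = -21115*(-31997 + 325) = -21115*(-31672) = 668754280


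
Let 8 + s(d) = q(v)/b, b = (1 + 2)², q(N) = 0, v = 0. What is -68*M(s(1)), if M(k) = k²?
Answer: -4352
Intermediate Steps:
b = 9 (b = 3² = 9)
s(d) = -8 (s(d) = -8 + 0/9 = -8 + 0*(⅑) = -8 + 0 = -8)
-68*M(s(1)) = -68*(-8)² = -68*64 = -4352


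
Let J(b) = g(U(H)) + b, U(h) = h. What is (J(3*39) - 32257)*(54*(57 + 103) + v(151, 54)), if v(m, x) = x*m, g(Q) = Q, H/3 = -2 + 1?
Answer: -539809542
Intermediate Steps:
H = -3 (H = 3*(-2 + 1) = 3*(-1) = -3)
v(m, x) = m*x
J(b) = -3 + b
(J(3*39) - 32257)*(54*(57 + 103) + v(151, 54)) = ((-3 + 3*39) - 32257)*(54*(57 + 103) + 151*54) = ((-3 + 117) - 32257)*(54*160 + 8154) = (114 - 32257)*(8640 + 8154) = -32143*16794 = -539809542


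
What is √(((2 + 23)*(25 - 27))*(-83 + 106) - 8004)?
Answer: I*√9154 ≈ 95.677*I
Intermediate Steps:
√(((2 + 23)*(25 - 27))*(-83 + 106) - 8004) = √((25*(-2))*23 - 8004) = √(-50*23 - 8004) = √(-1150 - 8004) = √(-9154) = I*√9154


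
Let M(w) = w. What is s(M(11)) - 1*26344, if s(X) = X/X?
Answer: -26343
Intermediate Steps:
s(X) = 1
s(M(11)) - 1*26344 = 1 - 1*26344 = 1 - 26344 = -26343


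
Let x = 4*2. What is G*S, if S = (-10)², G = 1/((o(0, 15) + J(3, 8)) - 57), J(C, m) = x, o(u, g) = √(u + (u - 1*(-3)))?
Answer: -2450/1199 - 50*√3/1199 ≈ -2.1156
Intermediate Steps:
o(u, g) = √(3 + 2*u) (o(u, g) = √(u + (u + 3)) = √(u + (3 + u)) = √(3 + 2*u))
x = 8
J(C, m) = 8
G = 1/(-49 + √3) (G = 1/((√(3 + 2*0) + 8) - 57) = 1/((√(3 + 0) + 8) - 57) = 1/((√3 + 8) - 57) = 1/((8 + √3) - 57) = 1/(-49 + √3) ≈ -0.021156)
S = 100
G*S = (-49/2398 - √3/2398)*100 = -2450/1199 - 50*√3/1199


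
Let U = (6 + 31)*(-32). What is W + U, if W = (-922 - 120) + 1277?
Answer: -949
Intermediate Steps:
W = 235 (W = -1042 + 1277 = 235)
U = -1184 (U = 37*(-32) = -1184)
W + U = 235 - 1184 = -949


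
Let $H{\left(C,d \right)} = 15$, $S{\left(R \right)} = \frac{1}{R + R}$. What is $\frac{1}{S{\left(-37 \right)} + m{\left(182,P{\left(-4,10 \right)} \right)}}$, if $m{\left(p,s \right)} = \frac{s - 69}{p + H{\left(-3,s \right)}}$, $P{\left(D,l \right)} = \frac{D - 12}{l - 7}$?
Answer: $- \frac{43734}{17093} \approx -2.5586$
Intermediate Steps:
$S{\left(R \right)} = \frac{1}{2 R}$
$P{\left(D,l \right)} = \frac{-12 + D}{-7 + l}$
$m{\left(p,s \right)} = \frac{-69 + s}{15 + p}$ ($m{\left(p,s \right)} = \frac{s - 69}{p + 15} = \frac{-69 + s}{15 + p}$)
$\frac{1}{S{\left(-37 \right)} + m{\left(182,P{\left(-4,10 \right)} \right)}} = \frac{1}{\frac{1}{2 \left(-37\right)} + \frac{-69 + \frac{-12 - 4}{-7 + 10}}{15 + 182}} = \frac{1}{\frac{1}{2} \left(- \frac{1}{37}\right) + \frac{-69 + \frac{1}{3} \left(-16\right)}{197}} = \frac{1}{- \frac{1}{74} + \frac{-69 + \frac{1}{3} \left(-16\right)}{197}} = \frac{1}{- \frac{1}{74} + \frac{-69 - \frac{16}{3}}{197}} = \frac{1}{- \frac{1}{74} + \frac{1}{197} \left(- \frac{223}{3}\right)} = \frac{1}{- \frac{1}{74} - \frac{223}{591}} = \frac{1}{- \frac{17093}{43734}} = - \frac{43734}{17093}$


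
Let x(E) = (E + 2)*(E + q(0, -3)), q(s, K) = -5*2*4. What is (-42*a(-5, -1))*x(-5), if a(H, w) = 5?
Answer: -28350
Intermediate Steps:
q(s, K) = -40 (q(s, K) = -10*4 = -40)
x(E) = (-40 + E)*(2 + E) (x(E) = (E + 2)*(E - 40) = (2 + E)*(-40 + E) = (-40 + E)*(2 + E))
(-42*a(-5, -1))*x(-5) = (-42*5)*(-80 + (-5)² - 38*(-5)) = -210*(-80 + 25 + 190) = -210*135 = -28350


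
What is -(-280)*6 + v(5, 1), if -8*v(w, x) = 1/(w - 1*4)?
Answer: 13439/8 ≈ 1679.9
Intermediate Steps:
v(w, x) = -1/(8*(-4 + w)) (v(w, x) = -1/(8*(w - 1*4)) = -1/(8*(w - 4)) = -1/(8*(-4 + w)))
-(-280)*6 + v(5, 1) = -(-280)*6 - 1/(-32 + 8*5) = -40*(-42) - 1/(-32 + 40) = 1680 - 1/8 = 13439/8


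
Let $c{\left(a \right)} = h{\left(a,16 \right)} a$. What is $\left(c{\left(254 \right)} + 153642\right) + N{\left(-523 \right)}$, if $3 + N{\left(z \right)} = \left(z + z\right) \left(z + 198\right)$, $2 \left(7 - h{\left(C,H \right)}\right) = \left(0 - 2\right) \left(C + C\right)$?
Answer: $624399$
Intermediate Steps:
$h{\left(C,H \right)} = 7 + 2 C$ ($h{\left(C,H \right)} = 7 - \frac{\left(0 - 2\right) \left(C + C\right)}{2} = 7 - \frac{\left(-2\right) 2 C}{2} = 7 - \frac{\left(-4\right) C}{2} = 7 + 2 C$)
$c{\left(a \right)} = a \left(7 + 2 a\right)$ ($c{\left(a \right)} = \left(7 + 2 a\right) a = a \left(7 + 2 a\right)$)
$N{\left(z \right)} = -3 + 2 z \left(198 + z\right)$ ($N{\left(z \right)} = -3 + \left(z + z\right) \left(z + 198\right) = -3 + 2 z \left(198 + z\right)$)
$\left(c{\left(254 \right)} + 153642\right) + N{\left(-523 \right)} = \left(254 \left(7 + 2 \cdot 254\right) + 153642\right) + \left(-3 + 2 \left(-523\right)^{2} + 396 \left(-523\right)\right) = \left(254 \left(7 + 508\right) + 153642\right) - -339947 = \left(254 \cdot 515 + 153642\right) - -339947 = \left(130810 + 153642\right) + 339947 = 284452 + 339947 = 624399$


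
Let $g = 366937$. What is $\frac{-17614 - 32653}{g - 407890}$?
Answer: $\frac{50267}{40953} \approx 1.2274$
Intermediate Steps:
$\frac{-17614 - 32653}{g - 407890} = \frac{-17614 - 32653}{366937 - 407890} = - \frac{50267}{-40953} = \left(-50267\right) \left(- \frac{1}{40953}\right) = \frac{50267}{40953}$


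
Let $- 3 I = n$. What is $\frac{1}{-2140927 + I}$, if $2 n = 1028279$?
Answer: $- \frac{6}{13873841} \approx -4.3247 \cdot 10^{-7}$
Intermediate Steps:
$n = \frac{1028279}{2}$ ($n = \frac{1}{2} \cdot 1028279 = \frac{1028279}{2} \approx 5.1414 \cdot 10^{5}$)
$I = - \frac{1028279}{6}$ ($I = \left(- \frac{1}{3}\right) \frac{1028279}{2} = - \frac{1028279}{6} \approx -1.7138 \cdot 10^{5}$)
$\frac{1}{-2140927 + I} = \frac{1}{-2140927 - \frac{1028279}{6}} = \frac{1}{- \frac{13873841}{6}} = - \frac{6}{13873841}$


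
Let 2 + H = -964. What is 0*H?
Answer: 0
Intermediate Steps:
H = -966 (H = -2 - 964 = -966)
0*H = 0*(-966) = 0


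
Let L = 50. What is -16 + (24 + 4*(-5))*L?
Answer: 184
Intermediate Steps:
-16 + (24 + 4*(-5))*L = -16 + (24 + 4*(-5))*50 = -16 + (24 - 20)*50 = -16 + 4*50 = -16 + 200 = 184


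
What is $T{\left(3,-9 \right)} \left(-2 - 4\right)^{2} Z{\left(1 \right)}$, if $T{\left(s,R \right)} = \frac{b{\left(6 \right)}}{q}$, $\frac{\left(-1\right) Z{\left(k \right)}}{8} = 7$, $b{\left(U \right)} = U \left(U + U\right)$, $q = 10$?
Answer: $- \frac{72576}{5} \approx -14515.0$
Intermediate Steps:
$b{\left(U \right)} = 2 U^{2}$ ($b{\left(U \right)} = U 2 U = 2 U^{2}$)
$Z{\left(k \right)} = -56$ ($Z{\left(k \right)} = \left(-8\right) 7 = -56$)
$T{\left(s,R \right)} = \frac{36}{5}$ ($T{\left(s,R \right)} = \frac{2 \cdot 6^{2}}{10} = 2 \cdot 36 \cdot \frac{1}{10} = 72 \cdot \frac{1}{10} = \frac{36}{5}$)
$T{\left(3,-9 \right)} \left(-2 - 4\right)^{2} Z{\left(1 \right)} = \frac{36 \left(-2 - 4\right)^{2}}{5} \left(-56\right) = \frac{36 \left(-6\right)^{2}}{5} \left(-56\right) = \frac{36}{5} \cdot 36 \left(-56\right) = \frac{1296}{5} \left(-56\right) = - \frac{72576}{5}$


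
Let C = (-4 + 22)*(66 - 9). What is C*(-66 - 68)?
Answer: -137484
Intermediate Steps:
C = 1026 (C = 18*57 = 1026)
C*(-66 - 68) = 1026*(-66 - 68) = 1026*(-134) = -137484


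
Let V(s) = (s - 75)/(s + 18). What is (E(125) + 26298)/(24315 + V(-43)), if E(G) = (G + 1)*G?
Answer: 1051200/607993 ≈ 1.7290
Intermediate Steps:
E(G) = G*(1 + G) (E(G) = (1 + G)*G = G*(1 + G))
V(s) = (-75 + s)/(18 + s)
(E(125) + 26298)/(24315 + V(-43)) = (125*(1 + 125) + 26298)/(24315 + (-75 - 43)/(18 - 43)) = (125*126 + 26298)/(24315 - 118/(-25)) = (15750 + 26298)/(24315 - 1/25*(-118)) = 42048/(24315 + 118/25) = 42048/(607993/25) = 42048*(25/607993) = 1051200/607993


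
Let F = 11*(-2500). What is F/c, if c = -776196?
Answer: 6875/194049 ≈ 0.035429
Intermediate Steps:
F = -27500
F/c = -27500/(-776196) = -27500*(-1/776196) = 6875/194049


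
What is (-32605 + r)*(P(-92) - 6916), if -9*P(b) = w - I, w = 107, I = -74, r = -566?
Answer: 690233225/3 ≈ 2.3008e+8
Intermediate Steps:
P(b) = -181/9 (P(b) = -(107 - 1*(-74))/9 = -(107 + 74)/9 = -1/9*181 = -181/9)
(-32605 + r)*(P(-92) - 6916) = (-32605 - 566)*(-181/9 - 6916) = -33171*(-62425/9) = 690233225/3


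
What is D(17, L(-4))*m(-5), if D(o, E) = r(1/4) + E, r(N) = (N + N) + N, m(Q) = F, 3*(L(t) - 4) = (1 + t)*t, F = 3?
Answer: 105/4 ≈ 26.250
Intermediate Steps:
L(t) = 4 + t*(1 + t)/3 (L(t) = 4 + ((1 + t)*t)/3 = 4 + (t*(1 + t))/3 = 4 + t*(1 + t)/3)
m(Q) = 3
r(N) = 3*N (r(N) = 2*N + N = 3*N)
D(o, E) = ¾ + E (D(o, E) = 3/4 + E = 3*(¼) + E = ¾ + E)
D(17, L(-4))*m(-5) = (¾ + (4 + (⅓)*(-4) + (⅓)*(-4)²))*3 = (¾ + (4 - 4/3 + (⅓)*16))*3 = (¾ + (4 - 4/3 + 16/3))*3 = (¾ + 8)*3 = (35/4)*3 = 105/4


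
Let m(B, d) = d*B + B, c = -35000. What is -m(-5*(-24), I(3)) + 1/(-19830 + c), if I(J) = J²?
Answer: -65796001/54830 ≈ -1200.0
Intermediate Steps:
m(B, d) = B + B*d (m(B, d) = B*d + B = B + B*d)
-m(-5*(-24), I(3)) + 1/(-19830 + c) = -(-5*(-24))*(1 + 3²) + 1/(-19830 - 35000) = -120*(1 + 9) + 1/(-54830) = -120*10 - 1/54830 = -1*1200 - 1/54830 = -1200 - 1/54830 = -65796001/54830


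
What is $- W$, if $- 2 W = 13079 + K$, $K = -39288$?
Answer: $- \frac{26209}{2} \approx -13105.0$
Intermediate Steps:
$W = \frac{26209}{2}$ ($W = - \frac{13079 - 39288}{2} = \left(- \frac{1}{2}\right) \left(-26209\right) = \frac{26209}{2} \approx 13105.0$)
$- W = \left(-1\right) \frac{26209}{2} = - \frac{26209}{2}$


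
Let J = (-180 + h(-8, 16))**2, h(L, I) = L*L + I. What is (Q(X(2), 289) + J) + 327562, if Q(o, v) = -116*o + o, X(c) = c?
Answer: 337332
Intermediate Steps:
h(L, I) = I + L**2 (h(L, I) = L**2 + I = I + L**2)
J = 10000 (J = (-180 + (16 + (-8)**2))**2 = (-180 + (16 + 64))**2 = (-180 + 80)**2 = (-100)**2 = 10000)
Q(o, v) = -115*o
(Q(X(2), 289) + J) + 327562 = (-115*2 + 10000) + 327562 = (-230 + 10000) + 327562 = 9770 + 327562 = 337332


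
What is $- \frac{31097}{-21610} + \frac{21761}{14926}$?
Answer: $\frac{233602258}{80637715} \approx 2.8969$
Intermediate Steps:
$- \frac{31097}{-21610} + \frac{21761}{14926} = \left(-31097\right) \left(- \frac{1}{21610}\right) + 21761 \cdot \frac{1}{14926} = \frac{31097}{21610} + \frac{21761}{14926} = \frac{233602258}{80637715}$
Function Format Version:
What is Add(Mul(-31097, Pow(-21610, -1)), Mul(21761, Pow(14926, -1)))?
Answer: Rational(233602258, 80637715) ≈ 2.8969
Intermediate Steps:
Add(Mul(-31097, Pow(-21610, -1)), Mul(21761, Pow(14926, -1))) = Add(Mul(-31097, Rational(-1, 21610)), Mul(21761, Rational(1, 14926))) = Add(Rational(31097, 21610), Rational(21761, 14926)) = Rational(233602258, 80637715)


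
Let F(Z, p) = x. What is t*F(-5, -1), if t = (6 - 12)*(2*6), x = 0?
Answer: 0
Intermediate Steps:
t = -72 (t = -6*12 = -72)
F(Z, p) = 0
t*F(-5, -1) = -72*0 = 0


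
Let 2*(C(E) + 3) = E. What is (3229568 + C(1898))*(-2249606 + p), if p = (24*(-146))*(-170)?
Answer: -5343031097964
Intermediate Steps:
p = 595680 (p = -3504*(-170) = 595680)
C(E) = -3 + E/2
(3229568 + C(1898))*(-2249606 + p) = (3229568 + (-3 + (½)*1898))*(-2249606 + 595680) = (3229568 + (-3 + 949))*(-1653926) = (3229568 + 946)*(-1653926) = 3230514*(-1653926) = -5343031097964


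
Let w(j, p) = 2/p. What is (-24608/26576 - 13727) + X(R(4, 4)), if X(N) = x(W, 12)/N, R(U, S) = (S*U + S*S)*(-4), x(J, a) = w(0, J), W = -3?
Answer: -4377998659/318912 ≈ -13728.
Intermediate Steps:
x(J, a) = 2/J
R(U, S) = -4*S² - 4*S*U (R(U, S) = (S*U + S²)*(-4) = (S² + S*U)*(-4) = -4*S² - 4*S*U)
X(N) = -2/(3*N) (X(N) = (2/(-3))/N = (2*(-⅓))/N = -2/(3*N))
(-24608/26576 - 13727) + X(R(4, 4)) = (-24608/26576 - 13727) - 2*(-1/(16*(4 + 4)))/3 = (-24608*1/26576 - 13727) - 2/(3*((-4*4*8))) = (-1538/1661 - 13727) - ⅔/(-128) = -22802085/1661 - ⅔*(-1/128) = -22802085/1661 + 1/192 = -4377998659/318912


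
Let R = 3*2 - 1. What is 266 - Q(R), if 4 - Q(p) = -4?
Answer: 258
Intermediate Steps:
R = 5 (R = 6 - 1 = 5)
Q(p) = 8 (Q(p) = 4 - 1*(-4) = 4 + 4 = 8)
266 - Q(R) = 266 - 1*8 = 266 - 8 = 258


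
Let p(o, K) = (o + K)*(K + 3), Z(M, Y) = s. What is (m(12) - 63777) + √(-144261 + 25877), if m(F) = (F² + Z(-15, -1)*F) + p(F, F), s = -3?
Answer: -63309 + 28*I*√151 ≈ -63309.0 + 344.07*I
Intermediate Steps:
Z(M, Y) = -3
p(o, K) = (3 + K)*(K + o) (p(o, K) = (K + o)*(3 + K) = (3 + K)*(K + o))
m(F) = 3*F + 3*F² (m(F) = (F² - 3*F) + (F² + 3*F + 3*F + F*F) = (F² - 3*F) + (F² + 3*F + 3*F + F²) = (F² - 3*F) + (2*F² + 6*F) = 3*F + 3*F²)
(m(12) - 63777) + √(-144261 + 25877) = (3*12*(1 + 12) - 63777) + √(-144261 + 25877) = (3*12*13 - 63777) + √(-118384) = (468 - 63777) + 28*I*√151 = -63309 + 28*I*√151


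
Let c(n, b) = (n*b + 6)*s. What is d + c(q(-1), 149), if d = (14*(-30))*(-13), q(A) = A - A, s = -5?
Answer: 5430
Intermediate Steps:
q(A) = 0
c(n, b) = -30 - 5*b*n (c(n, b) = (n*b + 6)*(-5) = (b*n + 6)*(-5) = (6 + b*n)*(-5) = -30 - 5*b*n)
d = 5460 (d = -420*(-13) = 5460)
d + c(q(-1), 149) = 5460 + (-30 - 5*149*0) = 5460 + (-30 + 0) = 5460 - 30 = 5430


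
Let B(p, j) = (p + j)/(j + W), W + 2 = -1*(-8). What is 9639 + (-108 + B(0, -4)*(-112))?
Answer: 9755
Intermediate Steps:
W = 6 (W = -2 - 1*(-8) = -2 + 8 = 6)
B(p, j) = (j + p)/(6 + j) (B(p, j) = (p + j)/(j + 6) = (j + p)/(6 + j))
9639 + (-108 + B(0, -4)*(-112)) = 9639 + (-108 + ((-4 + 0)/(6 - 4))*(-112)) = 9639 + (-108 + (-4/2)*(-112)) = 9639 + (-108 + ((1/2)*(-4))*(-112)) = 9639 + (-108 - 2*(-112)) = 9639 + (-108 + 224) = 9639 + 116 = 9755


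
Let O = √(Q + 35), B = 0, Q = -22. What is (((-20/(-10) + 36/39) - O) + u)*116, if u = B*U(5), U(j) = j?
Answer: 4408/13 - 116*√13 ≈ -79.167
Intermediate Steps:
O = √13 (O = √(-22 + 35) = √13 ≈ 3.6056)
u = 0 (u = 0*5 = 0)
(((-20/(-10) + 36/39) - O) + u)*116 = (((-20/(-10) + 36/39) - √13) + 0)*116 = (((-20*(-⅒) + 36*(1/39)) - √13) + 0)*116 = (((2 + 12/13) - √13) + 0)*116 = ((38/13 - √13) + 0)*116 = (38/13 - √13)*116 = 4408/13 - 116*√13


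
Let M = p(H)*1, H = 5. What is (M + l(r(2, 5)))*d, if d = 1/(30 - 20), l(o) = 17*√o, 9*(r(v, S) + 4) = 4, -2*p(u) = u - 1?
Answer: -⅕ + 34*I*√2/15 ≈ -0.2 + 3.2056*I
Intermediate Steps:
p(u) = ½ - u/2 (p(u) = -(u - 1)/2 = -(-1 + u)/2 = ½ - u/2)
r(v, S) = -32/9 (r(v, S) = -4 + (⅑)*4 = -4 + 4/9 = -32/9)
M = -2 (M = (½ - ½*5)*1 = (½ - 5/2)*1 = -2*1 = -2)
d = ⅒ (d = 1/10 = ⅒ ≈ 0.10000)
(M + l(r(2, 5)))*d = (-2 + 17*√(-32/9))*(⅒) = (-2 + 17*(4*I*√2/3))*(⅒) = (-2 + 68*I*√2/3)*(⅒) = -⅕ + 34*I*√2/15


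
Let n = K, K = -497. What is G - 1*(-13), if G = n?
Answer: -484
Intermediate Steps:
n = -497
G = -497
G - 1*(-13) = -497 - 1*(-13) = -497 + 13 = -484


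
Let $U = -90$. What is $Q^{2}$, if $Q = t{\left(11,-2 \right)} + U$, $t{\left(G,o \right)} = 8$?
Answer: $6724$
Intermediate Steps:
$Q = -82$ ($Q = 8 - 90 = -82$)
$Q^{2} = \left(-82\right)^{2} = 6724$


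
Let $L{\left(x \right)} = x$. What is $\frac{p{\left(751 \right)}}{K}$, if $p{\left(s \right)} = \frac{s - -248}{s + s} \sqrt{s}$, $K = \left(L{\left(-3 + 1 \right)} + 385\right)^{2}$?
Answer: $\frac{999 \sqrt{751}}{220326878} \approx 0.00012426$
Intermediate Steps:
$K = 146689$ ($K = \left(\left(-3 + 1\right) + 385\right)^{2} = \left(-2 + 385\right)^{2} = 383^{2} = 146689$)
$p{\left(s \right)} = \frac{248 + s}{2 \sqrt{s}}$ ($p{\left(s \right)} = \frac{s + \left(-183 + 431\right)}{2 s} \sqrt{s} = \left(s + 248\right) \frac{1}{2 s} \sqrt{s} = \left(248 + s\right) \frac{1}{2 s} \sqrt{s} = \frac{248 + s}{2 s} \sqrt{s} = \frac{248 + s}{2 \sqrt{s}}$)
$\frac{p{\left(751 \right)}}{K} = \frac{\frac{1}{2} \frac{1}{\sqrt{751}} \left(248 + 751\right)}{146689} = \frac{1}{2} \frac{\sqrt{751}}{751} \cdot 999 \cdot \frac{1}{146689} = \frac{999 \sqrt{751}}{1502} \cdot \frac{1}{146689} = \frac{999 \sqrt{751}}{220326878}$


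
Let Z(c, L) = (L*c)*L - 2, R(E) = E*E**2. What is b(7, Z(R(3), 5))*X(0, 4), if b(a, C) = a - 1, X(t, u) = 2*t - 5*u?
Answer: -120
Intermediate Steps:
R(E) = E**3
Z(c, L) = -2 + c*L**2 (Z(c, L) = c*L**2 - 2 = -2 + c*L**2)
X(t, u) = -5*u + 2*t
b(a, C) = -1 + a
b(7, Z(R(3), 5))*X(0, 4) = (-1 + 7)*(-5*4 + 2*0) = 6*(-20 + 0) = 6*(-20) = -120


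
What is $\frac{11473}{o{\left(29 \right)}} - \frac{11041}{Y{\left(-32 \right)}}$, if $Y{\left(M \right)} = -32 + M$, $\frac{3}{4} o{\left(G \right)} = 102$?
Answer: $\frac{279481}{1088} \approx 256.88$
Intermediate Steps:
$o{\left(G \right)} = 136$ ($o{\left(G \right)} = \frac{4}{3} \cdot 102 = 136$)
$\frac{11473}{o{\left(29 \right)}} - \frac{11041}{Y{\left(-32 \right)}} = \frac{11473}{136} - \frac{11041}{-32 - 32} = 11473 \cdot \frac{1}{136} - \frac{11041}{-64} = \frac{11473}{136} - - \frac{11041}{64} = \frac{11473}{136} + \frac{11041}{64} = \frac{279481}{1088}$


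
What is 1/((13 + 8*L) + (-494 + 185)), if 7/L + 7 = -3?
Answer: -5/1508 ≈ -0.0033156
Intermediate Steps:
L = -7/10 (L = 7/(-7 - 3) = 7/(-10) = 7*(-⅒) = -7/10 ≈ -0.70000)
1/((13 + 8*L) + (-494 + 185)) = 1/((13 + 8*(-7/10)) + (-494 + 185)) = 1/((13 - 28/5) - 309) = 1/(37/5 - 309) = 1/(-1508/5) = -5/1508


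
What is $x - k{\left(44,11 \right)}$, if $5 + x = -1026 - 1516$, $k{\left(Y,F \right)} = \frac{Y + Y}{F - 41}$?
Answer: $- \frac{38161}{15} \approx -2544.1$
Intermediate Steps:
$k{\left(Y,F \right)} = \frac{2 Y}{-41 + F}$
$x = -2547$ ($x = -5 - 2542 = -2547$)
$x - k{\left(44,11 \right)} = -2547 - 2 \cdot 44 \frac{1}{-41 + 11} = -2547 - 2 \cdot 44 \frac{1}{-30} = -2547 - 2 \cdot 44 \left(- \frac{1}{30}\right) = -2547 - - \frac{44}{15} = -2547 + \frac{44}{15} = - \frac{38161}{15}$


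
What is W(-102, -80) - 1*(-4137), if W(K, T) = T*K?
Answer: 12297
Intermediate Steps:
W(K, T) = K*T
W(-102, -80) - 1*(-4137) = -102*(-80) - 1*(-4137) = 8160 + 4137 = 12297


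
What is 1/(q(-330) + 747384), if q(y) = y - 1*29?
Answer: 1/747025 ≈ 1.3386e-6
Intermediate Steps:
q(y) = -29 + y (q(y) = y - 29 = -29 + y)
1/(q(-330) + 747384) = 1/((-29 - 330) + 747384) = 1/(-359 + 747384) = 1/747025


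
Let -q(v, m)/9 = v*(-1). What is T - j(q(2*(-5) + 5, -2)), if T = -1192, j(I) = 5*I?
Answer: -967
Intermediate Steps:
q(v, m) = 9*v (q(v, m) = -9*v*(-1) = -(-9)*v = 9*v)
T - j(q(2*(-5) + 5, -2)) = -1192 - 5*9*(2*(-5) + 5) = -1192 - 5*9*(-10 + 5) = -1192 - 5*9*(-5) = -1192 - 5*(-45) = -1192 - 1*(-225) = -1192 + 225 = -967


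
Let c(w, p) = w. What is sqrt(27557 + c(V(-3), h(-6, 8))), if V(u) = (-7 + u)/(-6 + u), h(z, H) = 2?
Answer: sqrt(248023)/3 ≈ 166.01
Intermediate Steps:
V(u) = (-7 + u)/(-6 + u)
sqrt(27557 + c(V(-3), h(-6, 8))) = sqrt(27557 + (-7 - 3)/(-6 - 3)) = sqrt(27557 - 10/(-9)) = sqrt(27557 - 1/9*(-10)) = sqrt(27557 + 10/9) = sqrt(248023/9) = sqrt(248023)/3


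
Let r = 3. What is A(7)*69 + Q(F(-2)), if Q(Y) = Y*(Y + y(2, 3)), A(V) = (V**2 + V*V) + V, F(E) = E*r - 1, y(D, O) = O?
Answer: 7273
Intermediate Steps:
F(E) = -1 + 3*E (F(E) = E*3 - 1 = 3*E - 1 = -1 + 3*E)
A(V) = V + 2*V**2 (A(V) = (V**2 + V**2) + V = 2*V**2 + V = V + 2*V**2)
Q(Y) = Y*(3 + Y) (Q(Y) = Y*(Y + 3) = Y*(3 + Y))
A(7)*69 + Q(F(-2)) = (7*(1 + 2*7))*69 + (-1 + 3*(-2))*(3 + (-1 + 3*(-2))) = (7*(1 + 14))*69 + (-1 - 6)*(3 + (-1 - 6)) = (7*15)*69 - 7*(3 - 7) = 105*69 - 7*(-4) = 7245 + 28 = 7273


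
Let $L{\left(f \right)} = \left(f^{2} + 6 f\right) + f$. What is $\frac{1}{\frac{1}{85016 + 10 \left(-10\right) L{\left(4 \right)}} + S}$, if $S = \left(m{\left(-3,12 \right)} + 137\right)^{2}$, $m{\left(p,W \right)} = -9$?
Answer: $\frac{80616}{1320812545} \approx 6.1035 \cdot 10^{-5}$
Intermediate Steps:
$L{\left(f \right)} = f^{2} + 7 f$
$S = 16384$ ($S = \left(-9 + 137\right)^{2} = 128^{2} = 16384$)
$\frac{1}{\frac{1}{85016 + 10 \left(-10\right) L{\left(4 \right)}} + S} = \frac{1}{\frac{1}{85016 + 10 \left(-10\right) 4 \left(7 + 4\right)} + 16384} = \frac{1}{\frac{1}{85016 - 100 \cdot 4 \cdot 11} + 16384} = \frac{1}{\frac{1}{85016 - 4400} + 16384} = \frac{1}{\frac{1}{80616} + 16384} = \frac{1}{\frac{1320812545}{80616}} = \frac{80616}{1320812545}$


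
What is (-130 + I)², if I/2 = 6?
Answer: 13924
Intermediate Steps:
I = 12 (I = 2*6 = 12)
(-130 + I)² = (-130 + 12)² = (-118)² = 13924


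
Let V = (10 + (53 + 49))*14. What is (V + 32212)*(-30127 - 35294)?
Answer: -2209921380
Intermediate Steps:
V = 1568 (V = (10 + 102)*14 = 112*14 = 1568)
(V + 32212)*(-30127 - 35294) = (1568 + 32212)*(-30127 - 35294) = 33780*(-65421) = -2209921380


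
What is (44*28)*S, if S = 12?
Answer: 14784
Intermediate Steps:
(44*28)*S = (44*28)*12 = 1232*12 = 14784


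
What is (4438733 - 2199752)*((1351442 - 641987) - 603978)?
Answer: 236160998937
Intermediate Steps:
(4438733 - 2199752)*((1351442 - 641987) - 603978) = 2238981*(709455 - 603978) = 2238981*105477 = 236160998937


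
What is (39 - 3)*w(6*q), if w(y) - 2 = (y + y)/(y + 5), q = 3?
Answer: 2952/23 ≈ 128.35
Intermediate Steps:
w(y) = 2 + 2*y/(5 + y) (w(y) = 2 + (y + y)/(y + 5) = 2 + (2*y)/(5 + y) = 2 + 2*y/(5 + y))
(39 - 3)*w(6*q) = (39 - 3)*(2*(5 + 2*(6*3))/(5 + 6*3)) = 36*(2*(5 + 2*18)/(5 + 18)) = 36*(2*(5 + 36)/23) = 36*(2*(1/23)*41) = 36*(82/23) = 2952/23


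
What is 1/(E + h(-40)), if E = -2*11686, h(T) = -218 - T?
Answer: -1/23550 ≈ -4.2463e-5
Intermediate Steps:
E = -23372
1/(E + h(-40)) = 1/(-23372 + (-218 - 1*(-40))) = 1/(-23372 + (-218 + 40)) = 1/(-23372 - 178) = 1/(-23550) = -1/23550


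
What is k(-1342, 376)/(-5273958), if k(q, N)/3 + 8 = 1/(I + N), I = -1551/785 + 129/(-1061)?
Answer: 2490510187/547468280221624 ≈ 4.5491e-6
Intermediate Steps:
I = -1746876/832885 (I = -1551*1/785 + 129*(-1/1061) = -1551/785 - 129/1061 = -1746876/832885 ≈ -2.0974)
k(q, N) = -24 + 3/(-1746876/832885 + N)
k(-1342, 376)/(-5273958) = (3*(14807893 - 6663080*376)/(-1746876 + 832885*376))/(-5273958) = (3*(14807893 - 2505318080)/(-1746876 + 313164760))*(-1/5273958) = (3*(-2490510187)/311417884)*(-1/5273958) = (3*(1/311417884)*(-2490510187))*(-1/5273958) = -7471530561/311417884*(-1/5273958) = 2490510187/547468280221624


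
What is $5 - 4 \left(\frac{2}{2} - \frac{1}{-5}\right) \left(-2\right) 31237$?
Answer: $1499376$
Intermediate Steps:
$5 - 4 \left(\frac{2}{2} - \frac{1}{-5}\right) \left(-2\right) 31237 = 5 - 4 \left(2 \cdot \frac{1}{2} - - \frac{1}{5}\right) \left(-2\right) 31237 = 5 - 4 \left(1 + \frac{1}{5}\right) \left(-2\right) 31237 = 5 \left(-4\right) \frac{6}{5} \left(-2\right) 31237 = 5 \left(\left(- \frac{24}{5}\right) \left(-2\right)\right) 31237 = 5 \cdot \frac{48}{5} \cdot 31237 = 48 \cdot 31237 = 1499376$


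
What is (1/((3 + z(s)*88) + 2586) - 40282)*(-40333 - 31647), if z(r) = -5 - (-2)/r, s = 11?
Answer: 1255482775484/433 ≈ 2.8995e+9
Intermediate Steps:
z(r) = -5 + 2/r
(1/((3 + z(s)*88) + 2586) - 40282)*(-40333 - 31647) = (1/((3 + (-5 + 2/11)*88) + 2586) - 40282)*(-40333 - 31647) = (1/((3 + (-5 + 2*(1/11))*88) + 2586) - 40282)*(-71980) = (1/((3 + (-5 + 2/11)*88) + 2586) - 40282)*(-71980) = (1/((3 - 53/11*88) + 2586) - 40282)*(-71980) = (1/((3 - 424) + 2586) - 40282)*(-71980) = (1/(-421 + 2586) - 40282)*(-71980) = (1/2165 - 40282)*(-71980) = -87210529/2165*(-71980) = 1255482775484/433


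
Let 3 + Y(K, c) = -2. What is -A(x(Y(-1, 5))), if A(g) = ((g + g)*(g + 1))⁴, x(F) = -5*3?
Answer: -31116960000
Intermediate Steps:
Y(K, c) = -5 (Y(K, c) = -3 - 2 = -5)
x(F) = -15
A(g) = 16*g⁴*(1 + g)⁴ (A(g) = ((2*g)*(1 + g))⁴ = (2*g*(1 + g))⁴ = 16*g⁴*(1 + g)⁴)
-A(x(Y(-1, 5))) = -16*(-15)⁴*(1 - 15)⁴ = -16*50625*(-14)⁴ = -16*50625*38416 = -1*31116960000 = -31116960000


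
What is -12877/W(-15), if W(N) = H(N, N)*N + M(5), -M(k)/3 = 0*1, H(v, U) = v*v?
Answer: 12877/3375 ≈ 3.8154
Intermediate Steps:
H(v, U) = v²
M(k) = 0 (M(k) = -0 = -3*0 = 0)
W(N) = N³ (W(N) = N²*N + 0 = N³ + 0 = N³)
-12877/W(-15) = -12877/((-15)³) = -12877/(-3375) = -12877*(-1/3375) = 12877/3375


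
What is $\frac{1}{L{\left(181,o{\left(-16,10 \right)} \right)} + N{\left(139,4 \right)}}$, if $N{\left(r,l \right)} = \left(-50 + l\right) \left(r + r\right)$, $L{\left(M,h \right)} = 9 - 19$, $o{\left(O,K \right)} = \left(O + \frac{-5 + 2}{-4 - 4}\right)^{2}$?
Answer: $- \frac{1}{12798} \approx -7.8137 \cdot 10^{-5}$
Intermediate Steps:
$o{\left(O,K \right)} = \left(\frac{3}{8} + O\right)^{2}$ ($o{\left(O,K \right)} = \left(O - \frac{3}{-8}\right)^{2} = \left(O - - \frac{3}{8}\right)^{2} = \left(O + \frac{3}{8}\right)^{2} = \left(\frac{3}{8} + O\right)^{2}$)
$L{\left(M,h \right)} = -10$
$N{\left(r,l \right)} = 2 r \left(-50 + l\right)$ ($N{\left(r,l \right)} = \left(-50 + l\right) 2 r = 2 r \left(-50 + l\right)$)
$\frac{1}{L{\left(181,o{\left(-16,10 \right)} \right)} + N{\left(139,4 \right)}} = \frac{1}{-10 + 2 \cdot 139 \left(-50 + 4\right)} = \frac{1}{-10 + 2 \cdot 139 \left(-46\right)} = \frac{1}{-10 - 12788} = \frac{1}{-12798} = - \frac{1}{12798}$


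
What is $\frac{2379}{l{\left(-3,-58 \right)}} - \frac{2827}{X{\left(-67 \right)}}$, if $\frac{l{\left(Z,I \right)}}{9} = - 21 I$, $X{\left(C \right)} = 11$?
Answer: $- \frac{938285}{3654} \approx -256.78$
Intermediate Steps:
$l{\left(Z,I \right)} = - 189 I$ ($l{\left(Z,I \right)} = 9 \left(- 21 I\right) = - 189 I$)
$\frac{2379}{l{\left(-3,-58 \right)}} - \frac{2827}{X{\left(-67 \right)}} = \frac{2379}{\left(-189\right) \left(-58\right)} - \frac{2827}{11} = \frac{2379}{10962} - 257 = 2379 \cdot \frac{1}{10962} - 257 = \frac{793}{3654} - 257 = - \frac{938285}{3654}$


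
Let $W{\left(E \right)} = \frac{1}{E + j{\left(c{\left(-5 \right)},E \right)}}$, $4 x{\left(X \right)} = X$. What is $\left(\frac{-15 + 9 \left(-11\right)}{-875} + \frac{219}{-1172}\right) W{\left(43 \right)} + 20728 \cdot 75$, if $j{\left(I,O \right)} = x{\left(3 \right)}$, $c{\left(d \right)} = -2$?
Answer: $\frac{69748100566983}{44865625} \approx 1.5546 \cdot 10^{6}$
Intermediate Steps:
$x{\left(X \right)} = \frac{X}{4}$
$j{\left(I,O \right)} = \frac{3}{4}$ ($j{\left(I,O \right)} = \frac{1}{4} \cdot 3 = \frac{3}{4}$)
$W{\left(E \right)} = \frac{1}{\frac{3}{4} + E}$ ($W{\left(E \right)} = \frac{1}{E + \frac{3}{4}} = \frac{1}{\frac{3}{4} + E}$)
$\left(\frac{-15 + 9 \left(-11\right)}{-875} + \frac{219}{-1172}\right) W{\left(43 \right)} + 20728 \cdot 75 = \left(\frac{-15 + 9 \left(-11\right)}{-875} + \frac{219}{-1172}\right) \frac{4}{3 + 4 \cdot 43} + 20728 \cdot 75 = \left(\left(-15 - 99\right) \left(- \frac{1}{875}\right) + 219 \left(- \frac{1}{1172}\right)\right) \frac{4}{3 + 172} + 1554600 = \left(\left(-114\right) \left(- \frac{1}{875}\right) - \frac{219}{1172}\right) \frac{4}{175} + 1554600 = \left(\frac{114}{875} - \frac{219}{1172}\right) 4 \cdot \frac{1}{175} + 1554600 = \left(- \frac{58017}{1025500}\right) \frac{4}{175} + 1554600 = - \frac{58017}{44865625} + 1554600 = \frac{69748100566983}{44865625}$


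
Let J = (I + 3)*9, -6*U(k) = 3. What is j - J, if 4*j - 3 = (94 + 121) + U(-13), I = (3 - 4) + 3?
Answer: 75/8 ≈ 9.3750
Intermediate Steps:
U(k) = -½ (U(k) = -⅙*3 = -½)
I = 2 (I = -1 + 3 = 2)
j = 435/8 (j = ¾ + ((94 + 121) - ½)/4 = ¾ + (215 - ½)/4 = ¾ + (¼)*(429/2) = ¾ + 429/8 = 435/8 ≈ 54.375)
J = 45 (J = (2 + 3)*9 = 5*9 = 45)
j - J = 435/8 - 1*45 = 435/8 - 45 = 75/8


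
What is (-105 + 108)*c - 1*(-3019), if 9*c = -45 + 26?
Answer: 9038/3 ≈ 3012.7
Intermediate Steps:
c = -19/9 (c = (-45 + 26)/9 = (1/9)*(-19) = -19/9 ≈ -2.1111)
(-105 + 108)*c - 1*(-3019) = (-105 + 108)*(-19/9) - 1*(-3019) = 3*(-19/9) + 3019 = -19/3 + 3019 = 9038/3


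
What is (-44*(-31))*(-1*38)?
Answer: -51832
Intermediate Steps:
(-44*(-31))*(-1*38) = 1364*(-38) = -51832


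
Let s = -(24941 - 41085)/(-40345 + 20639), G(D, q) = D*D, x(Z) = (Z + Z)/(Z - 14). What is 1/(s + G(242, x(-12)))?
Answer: 9853/577023020 ≈ 1.7076e-5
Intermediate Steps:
x(Z) = 2*Z/(-14 + Z) (x(Z) = (2*Z)/(-14 + Z) = 2*Z/(-14 + Z))
G(D, q) = D²
s = -8072/9853 (s = -(-16144)/(-19706) = -(-16144)*(-1)/19706 = -1*8072/9853 = -8072/9853 ≈ -0.81924)
1/(s + G(242, x(-12))) = 1/(-8072/9853 + 242²) = 1/(-8072/9853 + 58564) = 1/(577023020/9853) = 9853/577023020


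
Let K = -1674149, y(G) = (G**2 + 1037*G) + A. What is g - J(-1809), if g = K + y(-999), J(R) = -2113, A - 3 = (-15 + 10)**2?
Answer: -1709970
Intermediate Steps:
A = 28 (A = 3 + (-15 + 10)**2 = 3 + (-5)**2 = 3 + 25 = 28)
y(G) = 28 + G**2 + 1037*G (y(G) = (G**2 + 1037*G) + 28 = 28 + G**2 + 1037*G)
g = -1712083 (g = -1674149 + (28 + (-999)**2 + 1037*(-999)) = -1674149 + (28 + 998001 - 1035963) = -1674149 - 37934 = -1712083)
g - J(-1809) = -1712083 - 1*(-2113) = -1712083 + 2113 = -1709970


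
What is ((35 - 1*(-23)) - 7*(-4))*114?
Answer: 9804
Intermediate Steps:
((35 - 1*(-23)) - 7*(-4))*114 = ((35 + 23) + 28)*114 = (58 + 28)*114 = 86*114 = 9804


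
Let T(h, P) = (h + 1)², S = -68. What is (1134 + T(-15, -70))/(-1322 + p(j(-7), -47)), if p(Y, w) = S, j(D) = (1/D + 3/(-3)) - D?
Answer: -133/139 ≈ -0.95683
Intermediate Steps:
j(D) = -1 + 1/D - D (j(D) = (1/D + 3*(-⅓)) - D = (1/D - 1) - D = (-1 + 1/D) - D = -1 + 1/D - D)
p(Y, w) = -68
T(h, P) = (1 + h)²
(1134 + T(-15, -70))/(-1322 + p(j(-7), -47)) = (1134 + (1 - 15)²)/(-1322 - 68) = (1134 + (-14)²)/(-1390) = (1134 + 196)*(-1/1390) = 1330*(-1/1390) = -133/139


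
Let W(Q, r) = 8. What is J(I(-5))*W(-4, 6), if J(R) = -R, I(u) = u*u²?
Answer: 1000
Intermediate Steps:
I(u) = u³
J(I(-5))*W(-4, 6) = -1*(-5)³*8 = -1*(-125)*8 = 125*8 = 1000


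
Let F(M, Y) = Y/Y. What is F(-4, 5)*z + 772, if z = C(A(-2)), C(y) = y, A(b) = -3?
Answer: 769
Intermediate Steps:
F(M, Y) = 1
z = -3
F(-4, 5)*z + 772 = 1*(-3) + 772 = -3 + 772 = 769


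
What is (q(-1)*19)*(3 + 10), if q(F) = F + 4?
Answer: 741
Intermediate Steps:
q(F) = 4 + F
(q(-1)*19)*(3 + 10) = ((4 - 1)*19)*(3 + 10) = (3*19)*13 = 57*13 = 741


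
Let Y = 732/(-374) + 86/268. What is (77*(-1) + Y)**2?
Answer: 3882748079961/627903364 ≈ 6183.7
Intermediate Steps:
Y = -41003/25058 (Y = 732*(-1/374) + 86*(1/268) = -366/187 + 43/134 = -41003/25058 ≈ -1.6363)
(77*(-1) + Y)**2 = (77*(-1) - 41003/25058)**2 = (-77 - 41003/25058)**2 = (-1970469/25058)**2 = 3882748079961/627903364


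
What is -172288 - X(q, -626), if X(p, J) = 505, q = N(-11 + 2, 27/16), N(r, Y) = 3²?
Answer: -172793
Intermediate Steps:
N(r, Y) = 9
q = 9
-172288 - X(q, -626) = -172288 - 1*505 = -172288 - 505 = -172793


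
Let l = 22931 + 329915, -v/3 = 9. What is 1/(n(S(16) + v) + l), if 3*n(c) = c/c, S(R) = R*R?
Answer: 3/1058539 ≈ 2.8341e-6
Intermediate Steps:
S(R) = R²
v = -27 (v = -3*9 = -27)
n(c) = ⅓ (n(c) = (c/c)/3 = (⅓)*1 = ⅓)
l = 352846
1/(n(S(16) + v) + l) = 1/(⅓ + 352846) = 1/(1058539/3) = 3/1058539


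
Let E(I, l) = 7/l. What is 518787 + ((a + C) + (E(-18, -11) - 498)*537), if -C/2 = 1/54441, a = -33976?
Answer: 129976580894/598851 ≈ 2.1704e+5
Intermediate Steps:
C = -2/54441 ≈ -3.6737e-5
518787 + ((a + C) + (E(-18, -11) - 498)*537) = 518787 + ((-33976 - 2/54441) + (7/(-11) - 498)*537) = 518787 + (-1849687418/54441 + (7*(-1/11) - 498)*537) = 518787 + (-1849687418/54441 + (-7/11 - 498)*537) = 518787 + (-1849687418/54441 - 5485/11*537) = 518787 + (-1849687418/54441 - 2945445/11) = 518787 - 180699532843/598851 = 129976580894/598851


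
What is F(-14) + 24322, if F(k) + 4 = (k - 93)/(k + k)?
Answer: 681011/28 ≈ 24322.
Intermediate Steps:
F(k) = -4 + (-93 + k)/(2*k) (F(k) = -4 + (k - 93)/(k + k) = -4 + (-93 + k)/((2*k)) = -4 + (-93 + k)*(1/(2*k)) = -4 + (-93 + k)/(2*k))
F(-14) + 24322 = (½)*(-93 - 7*(-14))/(-14) + 24322 = (½)*(-1/14)*(-93 + 98) + 24322 = (½)*(-1/14)*5 + 24322 = -5/28 + 24322 = 681011/28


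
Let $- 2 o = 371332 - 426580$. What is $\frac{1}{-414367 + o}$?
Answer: $- \frac{1}{386743} \approx -2.5857 \cdot 10^{-6}$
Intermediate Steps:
$o = 27624$ ($o = - \frac{371332 - 426580}{2} = \left(- \frac{1}{2}\right) \left(-55248\right) = 27624$)
$\frac{1}{-414367 + o} = \frac{1}{-414367 + 27624} = \frac{1}{-386743} = - \frac{1}{386743}$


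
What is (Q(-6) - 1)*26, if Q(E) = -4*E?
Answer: 598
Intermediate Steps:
(Q(-6) - 1)*26 = (-4*(-6) - 1)*26 = (24 - 1)*26 = 23*26 = 598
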